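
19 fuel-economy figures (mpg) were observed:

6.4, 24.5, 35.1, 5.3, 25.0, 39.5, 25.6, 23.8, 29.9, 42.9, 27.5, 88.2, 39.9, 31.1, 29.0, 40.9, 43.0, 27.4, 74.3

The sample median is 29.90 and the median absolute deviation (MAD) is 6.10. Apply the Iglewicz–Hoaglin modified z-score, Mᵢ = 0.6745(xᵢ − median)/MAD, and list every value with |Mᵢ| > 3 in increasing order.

|Mᵢ| > 3 ⇔ |xᵢ − 29.90| > 3·6.10/0.6745 = 27.13.
So outliers lie outside [2.77, 57.03].
74.3: M = 4.91 → outlier.
88.2: M = 6.45 → outlier.

74.3, 88.2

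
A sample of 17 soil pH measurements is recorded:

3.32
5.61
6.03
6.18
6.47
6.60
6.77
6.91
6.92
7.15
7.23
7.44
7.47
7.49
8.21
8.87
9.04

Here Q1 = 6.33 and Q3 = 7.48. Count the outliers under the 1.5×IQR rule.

IQR = 1.15; fences at 6.33 − 1.725 = 4.605 and 7.48 + 1.725 = 9.205.
Outside the cutoffs: 3.32.

1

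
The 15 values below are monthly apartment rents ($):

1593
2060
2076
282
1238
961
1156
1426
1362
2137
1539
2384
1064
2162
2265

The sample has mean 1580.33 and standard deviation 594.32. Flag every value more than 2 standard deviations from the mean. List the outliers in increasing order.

Cutoffs at x̄ ± 2s: 1580.33 ± 2·594.32 = [391.69, 2768.97].
282: z = -2.18, |z| > 2 → outlier.
Every other value lies within [391.69, 2768.97].

282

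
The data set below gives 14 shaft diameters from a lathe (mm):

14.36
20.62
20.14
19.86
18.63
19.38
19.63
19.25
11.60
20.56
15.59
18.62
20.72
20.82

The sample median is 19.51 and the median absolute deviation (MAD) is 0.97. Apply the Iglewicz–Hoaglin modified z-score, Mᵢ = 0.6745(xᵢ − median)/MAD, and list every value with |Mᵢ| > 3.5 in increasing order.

11.60, 14.36

|Mᵢ| > 3.5 ⇔ |xᵢ − 19.51| > 3.5·0.97/0.6745 = 5.03.
So outliers lie outside [14.48, 24.54].
11.60: M = -5.50 → outlier.
14.36: M = -3.58 → outlier.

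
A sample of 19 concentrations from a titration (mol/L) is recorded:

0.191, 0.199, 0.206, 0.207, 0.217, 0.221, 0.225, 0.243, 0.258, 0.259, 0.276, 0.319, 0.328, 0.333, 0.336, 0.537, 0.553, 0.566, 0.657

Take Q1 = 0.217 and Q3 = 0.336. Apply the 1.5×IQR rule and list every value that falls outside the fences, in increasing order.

0.537, 0.553, 0.566, 0.657

IQR = Q3 − Q1 = 0.336 − 0.217 = 0.119.
Lower fence = Q1 − 1.5·IQR = 0.217 − 0.1785 = 0.0385.
Upper fence = Q3 + 1.5·IQR = 0.336 + 0.1785 = 0.5145.
0.537 > 0.5145 → outlier.
0.553 > 0.5145 → outlier.
0.566 > 0.5145 → outlier.
0.657 > 0.5145 → outlier.
All remaining values lie within [0.0385, 0.5145].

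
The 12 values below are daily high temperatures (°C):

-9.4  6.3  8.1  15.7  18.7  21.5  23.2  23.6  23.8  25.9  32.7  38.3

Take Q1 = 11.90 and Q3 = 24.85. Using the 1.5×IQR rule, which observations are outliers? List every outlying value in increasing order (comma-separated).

IQR = Q3 − Q1 = 24.85 − 11.90 = 12.95.
Lower fence = Q1 − 1.5·IQR = 11.90 − 19.425 = -7.525.
Upper fence = Q3 + 1.5·IQR = 24.85 + 19.425 = 44.275.
-9.4 < -7.525 → outlier.
All remaining values lie within [-7.525, 44.275].

-9.4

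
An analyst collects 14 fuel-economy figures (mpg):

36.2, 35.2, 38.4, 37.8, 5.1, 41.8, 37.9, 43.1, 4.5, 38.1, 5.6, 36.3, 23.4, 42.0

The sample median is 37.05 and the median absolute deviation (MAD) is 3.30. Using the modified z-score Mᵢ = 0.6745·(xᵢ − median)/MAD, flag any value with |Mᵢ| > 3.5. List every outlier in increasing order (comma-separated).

|Mᵢ| > 3.5 ⇔ |xᵢ − 37.05| > 3.5·3.30/0.6745 = 17.12.
So outliers lie outside [19.93, 54.17].
4.5: M = -6.65 → outlier.
5.1: M = -6.53 → outlier.
5.6: M = -6.43 → outlier.

4.5, 5.1, 5.6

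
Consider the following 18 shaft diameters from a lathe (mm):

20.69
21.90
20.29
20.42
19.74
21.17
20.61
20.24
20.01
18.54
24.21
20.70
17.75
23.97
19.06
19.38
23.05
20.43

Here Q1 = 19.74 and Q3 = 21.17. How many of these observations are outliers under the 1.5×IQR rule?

IQR = 1.43; fences at 19.74 − 2.145 = 17.595 and 21.17 + 2.145 = 23.315.
Outside the cutoffs: 23.97, 24.21.

2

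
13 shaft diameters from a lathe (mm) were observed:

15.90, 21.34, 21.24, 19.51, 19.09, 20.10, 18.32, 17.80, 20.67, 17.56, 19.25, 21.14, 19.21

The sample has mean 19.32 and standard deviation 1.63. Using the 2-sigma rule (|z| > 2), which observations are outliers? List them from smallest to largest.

Cutoffs at x̄ ± 2s: 19.32 ± 2·1.63 = [16.06, 22.58].
15.90: z = -2.10, |z| > 2 → outlier.
Every other value lies within [16.06, 22.58].

15.90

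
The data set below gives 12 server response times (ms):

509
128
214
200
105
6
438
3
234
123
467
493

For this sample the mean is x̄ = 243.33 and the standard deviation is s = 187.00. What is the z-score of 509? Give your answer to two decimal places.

z = (509 − 243.33) / 187.00 = 1.42.

1.42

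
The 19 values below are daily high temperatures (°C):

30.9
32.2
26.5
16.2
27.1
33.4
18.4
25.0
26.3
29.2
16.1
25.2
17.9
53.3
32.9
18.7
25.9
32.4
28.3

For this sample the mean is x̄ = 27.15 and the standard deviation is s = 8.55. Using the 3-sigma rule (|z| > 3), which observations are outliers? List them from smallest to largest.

53.3

Cutoffs at x̄ ± 3s: 27.15 ± 3·8.55 = [1.50, 52.80].
53.3: z = 3.06, |z| > 3 → outlier.
Every other value lies within [1.50, 52.80].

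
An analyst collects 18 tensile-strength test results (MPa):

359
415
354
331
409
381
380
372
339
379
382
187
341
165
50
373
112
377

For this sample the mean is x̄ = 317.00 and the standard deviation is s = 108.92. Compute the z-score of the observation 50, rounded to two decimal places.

-2.45

z = (50 − 317.00) / 108.92 = -2.45.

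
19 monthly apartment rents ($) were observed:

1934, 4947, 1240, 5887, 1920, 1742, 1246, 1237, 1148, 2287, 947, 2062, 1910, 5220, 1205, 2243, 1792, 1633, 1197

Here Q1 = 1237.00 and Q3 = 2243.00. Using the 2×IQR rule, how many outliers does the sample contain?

IQR = 1006.00; fences at 1237.00 − 2012.00 = -775.00 and 2243.00 + 2012.00 = 4255.00.
Outside the cutoffs: 4947, 5220, 5887.

3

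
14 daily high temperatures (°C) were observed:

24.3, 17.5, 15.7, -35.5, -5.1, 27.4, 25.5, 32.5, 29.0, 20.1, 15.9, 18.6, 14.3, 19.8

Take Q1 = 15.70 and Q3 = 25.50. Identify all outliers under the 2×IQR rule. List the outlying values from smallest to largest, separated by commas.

-35.5, -5.1

IQR = Q3 − Q1 = 25.50 − 15.70 = 9.80.
Lower fence = Q1 − 2·IQR = 15.70 − 19.60 = -3.90.
Upper fence = Q3 + 2·IQR = 25.50 + 19.60 = 45.10.
-35.5 < -3.90 → outlier.
-5.1 < -3.90 → outlier.
All remaining values lie within [-3.90, 45.10].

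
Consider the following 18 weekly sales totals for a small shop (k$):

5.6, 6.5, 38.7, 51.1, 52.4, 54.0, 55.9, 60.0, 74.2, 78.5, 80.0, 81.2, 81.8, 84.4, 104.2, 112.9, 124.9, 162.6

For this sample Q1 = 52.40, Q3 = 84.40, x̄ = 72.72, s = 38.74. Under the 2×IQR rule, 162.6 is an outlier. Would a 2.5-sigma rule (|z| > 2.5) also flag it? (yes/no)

no

z = (162.6 − 72.72) / 38.74 = 2.32.
|z| = 2.32 ≤ 2.5.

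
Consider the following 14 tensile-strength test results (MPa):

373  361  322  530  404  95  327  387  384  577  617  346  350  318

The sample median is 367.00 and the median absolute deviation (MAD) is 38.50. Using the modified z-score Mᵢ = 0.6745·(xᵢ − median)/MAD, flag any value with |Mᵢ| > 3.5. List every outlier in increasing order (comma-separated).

95, 577, 617

|Mᵢ| > 3.5 ⇔ |xᵢ − 367.00| > 3.5·38.50/0.6745 = 199.78.
So outliers lie outside [167.22, 566.78].
95: M = -4.77 → outlier.
577: M = 3.68 → outlier.
617: M = 4.38 → outlier.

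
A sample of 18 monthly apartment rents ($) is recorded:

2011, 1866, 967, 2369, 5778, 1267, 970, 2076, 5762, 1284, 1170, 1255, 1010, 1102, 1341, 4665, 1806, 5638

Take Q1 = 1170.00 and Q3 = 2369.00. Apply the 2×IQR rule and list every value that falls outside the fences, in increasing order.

IQR = Q3 − Q1 = 2369.00 − 1170.00 = 1199.00.
Lower fence = Q1 − 2·IQR = 1170.00 − 2398.00 = -1228.00.
Upper fence = Q3 + 2·IQR = 2369.00 + 2398.00 = 4767.00.
5638 > 4767.00 → outlier.
5762 > 4767.00 → outlier.
5778 > 4767.00 → outlier.
All remaining values lie within [-1228.00, 4767.00].

5638, 5762, 5778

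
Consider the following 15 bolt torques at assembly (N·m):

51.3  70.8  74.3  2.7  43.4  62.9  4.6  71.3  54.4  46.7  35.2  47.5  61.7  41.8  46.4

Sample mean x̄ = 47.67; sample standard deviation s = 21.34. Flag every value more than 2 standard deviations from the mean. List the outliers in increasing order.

2.7, 4.6

Cutoffs at x̄ ± 2s: 47.67 ± 2·21.34 = [4.99, 90.35].
2.7: z = -2.11, |z| > 2 → outlier.
4.6: z = -2.02, |z| > 2 → outlier.
Every other value lies within [4.99, 90.35].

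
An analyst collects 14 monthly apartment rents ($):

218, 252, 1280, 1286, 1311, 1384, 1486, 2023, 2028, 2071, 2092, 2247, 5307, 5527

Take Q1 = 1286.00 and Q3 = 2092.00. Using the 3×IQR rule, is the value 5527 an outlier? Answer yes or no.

IQR = Q3 − Q1 = 2092.00 − 1286.00 = 806.00.
Lower fence = Q1 − 3·IQR = 1286.00 − 2418.00 = -1132.00.
Upper fence = Q3 + 3·IQR = 2092.00 + 2418.00 = 4510.00.
5527 lies above the upper fence.

yes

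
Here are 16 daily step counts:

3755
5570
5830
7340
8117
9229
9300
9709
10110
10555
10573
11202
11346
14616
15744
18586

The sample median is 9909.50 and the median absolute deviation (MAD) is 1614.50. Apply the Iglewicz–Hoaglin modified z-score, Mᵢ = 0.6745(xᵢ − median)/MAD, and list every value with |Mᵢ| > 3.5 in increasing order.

18586

|Mᵢ| > 3.5 ⇔ |xᵢ − 9909.50| > 3.5·1614.50/0.6745 = 8377.69.
So outliers lie outside [1531.81, 18287.19].
18586: M = 3.62 → outlier.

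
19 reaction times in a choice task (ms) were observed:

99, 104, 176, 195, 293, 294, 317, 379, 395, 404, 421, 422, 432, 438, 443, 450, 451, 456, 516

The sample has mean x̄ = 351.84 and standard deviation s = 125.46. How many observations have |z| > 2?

Cutoffs: x̄ ± 2s = [100.92, 602.76].
Outside the cutoffs: 99.

1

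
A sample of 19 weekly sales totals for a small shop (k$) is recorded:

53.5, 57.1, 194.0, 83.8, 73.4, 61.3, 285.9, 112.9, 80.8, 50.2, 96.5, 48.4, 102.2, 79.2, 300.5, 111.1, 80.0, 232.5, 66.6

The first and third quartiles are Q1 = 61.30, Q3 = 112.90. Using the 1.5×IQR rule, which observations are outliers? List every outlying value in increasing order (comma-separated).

IQR = Q3 − Q1 = 112.90 − 61.30 = 51.60.
Lower fence = Q1 − 1.5·IQR = 61.30 − 77.40 = -16.10.
Upper fence = Q3 + 1.5·IQR = 112.90 + 77.40 = 190.30.
194.0 > 190.30 → outlier.
232.5 > 190.30 → outlier.
285.9 > 190.30 → outlier.
300.5 > 190.30 → outlier.
All remaining values lie within [-16.10, 190.30].

194.0, 232.5, 285.9, 300.5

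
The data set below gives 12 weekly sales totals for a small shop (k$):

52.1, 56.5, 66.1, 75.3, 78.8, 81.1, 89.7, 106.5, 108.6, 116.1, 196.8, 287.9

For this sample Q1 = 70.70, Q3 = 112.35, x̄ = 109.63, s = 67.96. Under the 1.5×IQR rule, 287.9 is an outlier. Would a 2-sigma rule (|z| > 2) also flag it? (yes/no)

yes

z = (287.9 − 109.63) / 67.96 = 2.62.
|z| = 2.62 > 2.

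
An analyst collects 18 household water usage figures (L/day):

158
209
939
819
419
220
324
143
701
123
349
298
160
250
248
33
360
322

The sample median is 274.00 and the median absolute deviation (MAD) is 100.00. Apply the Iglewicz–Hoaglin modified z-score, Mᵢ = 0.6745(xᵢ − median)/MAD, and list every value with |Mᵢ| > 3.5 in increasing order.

819, 939

|Mᵢ| > 3.5 ⇔ |xᵢ − 274.00| > 3.5·100.00/0.6745 = 518.90.
So outliers lie outside [-244.90, 792.90].
819: M = 3.68 → outlier.
939: M = 4.49 → outlier.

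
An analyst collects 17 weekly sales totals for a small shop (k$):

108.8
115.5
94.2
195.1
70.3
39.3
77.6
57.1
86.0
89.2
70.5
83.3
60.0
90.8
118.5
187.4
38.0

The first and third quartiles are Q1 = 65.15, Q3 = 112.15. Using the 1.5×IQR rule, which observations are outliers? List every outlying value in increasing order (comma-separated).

IQR = Q3 − Q1 = 112.15 − 65.15 = 47.00.
Lower fence = Q1 − 1.5·IQR = 65.15 − 70.50 = -5.35.
Upper fence = Q3 + 1.5·IQR = 112.15 + 70.50 = 182.65.
187.4 > 182.65 → outlier.
195.1 > 182.65 → outlier.
All remaining values lie within [-5.35, 182.65].

187.4, 195.1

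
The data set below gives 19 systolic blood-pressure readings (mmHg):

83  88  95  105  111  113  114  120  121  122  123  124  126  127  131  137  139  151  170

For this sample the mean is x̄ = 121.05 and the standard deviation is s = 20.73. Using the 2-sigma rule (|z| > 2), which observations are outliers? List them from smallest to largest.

170

Cutoffs at x̄ ± 2s: 121.05 ± 2·20.73 = [79.59, 162.51].
170: z = 2.36, |z| > 2 → outlier.
Every other value lies within [79.59, 162.51].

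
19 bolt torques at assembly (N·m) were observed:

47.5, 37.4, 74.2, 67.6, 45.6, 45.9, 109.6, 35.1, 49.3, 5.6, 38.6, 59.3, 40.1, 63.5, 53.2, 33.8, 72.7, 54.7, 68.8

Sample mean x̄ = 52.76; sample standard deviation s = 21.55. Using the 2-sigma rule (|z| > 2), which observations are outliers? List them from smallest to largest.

5.6, 109.6

Cutoffs at x̄ ± 2s: 52.76 ± 2·21.55 = [9.66, 95.86].
5.6: z = -2.19, |z| > 2 → outlier.
109.6: z = 2.64, |z| > 2 → outlier.
Every other value lies within [9.66, 95.86].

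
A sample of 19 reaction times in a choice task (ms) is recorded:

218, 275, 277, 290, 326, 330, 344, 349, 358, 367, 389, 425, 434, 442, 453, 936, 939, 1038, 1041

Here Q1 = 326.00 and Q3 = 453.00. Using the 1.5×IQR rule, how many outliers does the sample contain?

4

IQR = 127.00; fences at 326.00 − 190.50 = 135.50 and 453.00 + 190.50 = 643.50.
Outside the cutoffs: 936, 939, 1038, 1041.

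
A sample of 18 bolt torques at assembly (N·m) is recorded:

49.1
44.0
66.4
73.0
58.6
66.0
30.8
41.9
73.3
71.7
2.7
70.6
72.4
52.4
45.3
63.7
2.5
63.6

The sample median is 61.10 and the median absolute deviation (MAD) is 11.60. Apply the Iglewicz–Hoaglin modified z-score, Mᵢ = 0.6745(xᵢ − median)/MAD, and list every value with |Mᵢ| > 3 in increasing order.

2.5, 2.7

|Mᵢ| > 3 ⇔ |xᵢ − 61.10| > 3·11.60/0.6745 = 51.59.
So outliers lie outside [9.51, 112.69].
2.5: M = -3.41 → outlier.
2.7: M = -3.40 → outlier.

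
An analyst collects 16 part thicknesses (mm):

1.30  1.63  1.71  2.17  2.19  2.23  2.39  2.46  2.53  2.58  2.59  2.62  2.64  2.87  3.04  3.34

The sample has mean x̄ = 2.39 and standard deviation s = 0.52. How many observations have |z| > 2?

1

Cutoffs: x̄ ± 2s = [1.35, 3.43].
Outside the cutoffs: 1.30.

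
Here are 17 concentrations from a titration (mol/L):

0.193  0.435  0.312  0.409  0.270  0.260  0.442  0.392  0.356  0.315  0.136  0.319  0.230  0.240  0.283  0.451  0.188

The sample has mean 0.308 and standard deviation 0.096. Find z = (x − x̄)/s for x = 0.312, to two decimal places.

z = (0.312 − 0.308) / 0.096 = 0.04.

0.04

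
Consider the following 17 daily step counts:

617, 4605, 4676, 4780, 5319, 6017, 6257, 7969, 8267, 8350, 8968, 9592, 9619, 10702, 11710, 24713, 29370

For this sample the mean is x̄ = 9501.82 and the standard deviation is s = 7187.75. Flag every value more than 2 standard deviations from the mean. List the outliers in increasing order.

24713, 29370

Cutoffs at x̄ ± 2s: 9501.82 ± 2·7187.75 = [-4873.68, 23877.32].
24713: z = 2.12, |z| > 2 → outlier.
29370: z = 2.76, |z| > 2 → outlier.
Every other value lies within [-4873.68, 23877.32].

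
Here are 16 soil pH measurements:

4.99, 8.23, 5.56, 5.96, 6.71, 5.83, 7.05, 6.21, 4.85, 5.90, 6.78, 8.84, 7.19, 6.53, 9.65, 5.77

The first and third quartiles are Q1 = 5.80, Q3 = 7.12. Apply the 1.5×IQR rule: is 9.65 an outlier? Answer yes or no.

yes

IQR = Q3 − Q1 = 7.12 − 5.80 = 1.32.
Lower fence = Q1 − 1.5·IQR = 5.80 − 1.98 = 3.82.
Upper fence = Q3 + 1.5·IQR = 7.12 + 1.98 = 9.10.
9.65 lies above the upper fence.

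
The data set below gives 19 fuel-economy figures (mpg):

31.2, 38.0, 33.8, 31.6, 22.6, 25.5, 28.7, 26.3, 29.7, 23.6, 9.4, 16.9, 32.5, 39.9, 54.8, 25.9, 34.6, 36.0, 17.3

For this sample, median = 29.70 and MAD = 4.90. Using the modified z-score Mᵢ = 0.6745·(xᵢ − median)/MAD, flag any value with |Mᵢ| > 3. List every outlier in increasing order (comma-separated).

54.8

|Mᵢ| > 3 ⇔ |xᵢ − 29.70| > 3·4.90/0.6745 = 21.79.
So outliers lie outside [7.91, 51.49].
54.8: M = 3.46 → outlier.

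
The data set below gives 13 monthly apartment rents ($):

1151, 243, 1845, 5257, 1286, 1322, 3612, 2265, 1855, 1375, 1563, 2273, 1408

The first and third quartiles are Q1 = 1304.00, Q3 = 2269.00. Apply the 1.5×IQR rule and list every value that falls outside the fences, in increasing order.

5257

IQR = Q3 − Q1 = 2269.00 − 1304.00 = 965.00.
Lower fence = Q1 − 1.5·IQR = 1304.00 − 1447.50 = -143.50.
Upper fence = Q3 + 1.5·IQR = 2269.00 + 1447.50 = 3716.50.
5257 > 3716.50 → outlier.
All remaining values lie within [-143.50, 3716.50].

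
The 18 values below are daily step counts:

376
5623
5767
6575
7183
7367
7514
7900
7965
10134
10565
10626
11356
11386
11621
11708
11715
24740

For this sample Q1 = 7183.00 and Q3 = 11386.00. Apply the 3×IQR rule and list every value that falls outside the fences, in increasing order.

24740

IQR = Q3 − Q1 = 11386.00 − 7183.00 = 4203.00.
Lower fence = Q1 − 3·IQR = 7183.00 − 12609.00 = -5426.00.
Upper fence = Q3 + 3·IQR = 11386.00 + 12609.00 = 23995.00.
24740 > 23995.00 → outlier.
All remaining values lie within [-5426.00, 23995.00].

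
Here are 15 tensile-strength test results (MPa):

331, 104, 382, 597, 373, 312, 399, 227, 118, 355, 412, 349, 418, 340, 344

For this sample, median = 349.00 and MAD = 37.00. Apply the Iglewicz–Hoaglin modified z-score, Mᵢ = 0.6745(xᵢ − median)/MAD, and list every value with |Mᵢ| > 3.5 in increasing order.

104, 118, 597

|Mᵢ| > 3.5 ⇔ |xᵢ − 349.00| > 3.5·37.00/0.6745 = 191.99.
So outliers lie outside [157.01, 540.99].
104: M = -4.47 → outlier.
118: M = -4.21 → outlier.
597: M = 4.52 → outlier.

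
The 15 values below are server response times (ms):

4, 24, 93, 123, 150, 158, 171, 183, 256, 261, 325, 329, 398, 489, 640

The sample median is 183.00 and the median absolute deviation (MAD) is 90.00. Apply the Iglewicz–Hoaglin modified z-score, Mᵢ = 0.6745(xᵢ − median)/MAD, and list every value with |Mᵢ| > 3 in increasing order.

640

|Mᵢ| > 3 ⇔ |xᵢ − 183.00| > 3·90.00/0.6745 = 400.30.
So outliers lie outside [-217.30, 583.30].
640: M = 3.42 → outlier.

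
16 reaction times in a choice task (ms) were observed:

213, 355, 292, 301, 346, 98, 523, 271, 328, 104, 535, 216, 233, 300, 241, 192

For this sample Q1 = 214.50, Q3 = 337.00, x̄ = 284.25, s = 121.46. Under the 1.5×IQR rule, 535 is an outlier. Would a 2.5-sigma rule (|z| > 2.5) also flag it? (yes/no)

no

z = (535 − 284.25) / 121.46 = 2.06.
|z| = 2.06 ≤ 2.5.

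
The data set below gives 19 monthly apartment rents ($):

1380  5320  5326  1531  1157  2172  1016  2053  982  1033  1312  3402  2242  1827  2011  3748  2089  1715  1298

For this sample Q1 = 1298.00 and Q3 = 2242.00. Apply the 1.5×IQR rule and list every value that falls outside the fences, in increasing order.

IQR = Q3 − Q1 = 2242.00 − 1298.00 = 944.00.
Lower fence = Q1 − 1.5·IQR = 1298.00 − 1416.00 = -118.00.
Upper fence = Q3 + 1.5·IQR = 2242.00 + 1416.00 = 3658.00.
3748 > 3658.00 → outlier.
5320 > 3658.00 → outlier.
5326 > 3658.00 → outlier.
All remaining values lie within [-118.00, 3658.00].

3748, 5320, 5326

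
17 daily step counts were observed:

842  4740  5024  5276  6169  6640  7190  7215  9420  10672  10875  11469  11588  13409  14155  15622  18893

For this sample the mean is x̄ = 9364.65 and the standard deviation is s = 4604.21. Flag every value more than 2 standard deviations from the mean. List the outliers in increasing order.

18893

Cutoffs at x̄ ± 2s: 9364.65 ± 2·4604.21 = [156.23, 18573.07].
18893: z = 2.07, |z| > 2 → outlier.
Every other value lies within [156.23, 18573.07].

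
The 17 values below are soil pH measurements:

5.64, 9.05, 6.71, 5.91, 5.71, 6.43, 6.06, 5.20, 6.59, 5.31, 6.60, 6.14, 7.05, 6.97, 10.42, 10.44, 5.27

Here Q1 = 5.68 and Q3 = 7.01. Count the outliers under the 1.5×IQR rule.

IQR = 1.33; fences at 5.68 − 1.995 = 3.685 and 7.01 + 1.995 = 9.005.
Outside the cutoffs: 9.05, 10.42, 10.44.

3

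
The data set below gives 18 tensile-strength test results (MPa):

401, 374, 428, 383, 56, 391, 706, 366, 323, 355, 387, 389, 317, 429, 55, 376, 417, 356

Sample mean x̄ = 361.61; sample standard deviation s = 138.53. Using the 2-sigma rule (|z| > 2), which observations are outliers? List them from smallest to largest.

Cutoffs at x̄ ± 2s: 361.61 ± 2·138.53 = [84.55, 638.67].
55: z = -2.21, |z| > 2 → outlier.
56: z = -2.21, |z| > 2 → outlier.
706: z = 2.49, |z| > 2 → outlier.
Every other value lies within [84.55, 638.67].

55, 56, 706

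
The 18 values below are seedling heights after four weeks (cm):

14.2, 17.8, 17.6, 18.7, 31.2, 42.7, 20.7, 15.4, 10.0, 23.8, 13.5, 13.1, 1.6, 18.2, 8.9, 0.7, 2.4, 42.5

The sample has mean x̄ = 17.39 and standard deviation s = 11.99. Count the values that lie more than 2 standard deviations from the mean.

2

Cutoffs: x̄ ± 2s = [-6.59, 41.37].
Outside the cutoffs: 42.5, 42.7.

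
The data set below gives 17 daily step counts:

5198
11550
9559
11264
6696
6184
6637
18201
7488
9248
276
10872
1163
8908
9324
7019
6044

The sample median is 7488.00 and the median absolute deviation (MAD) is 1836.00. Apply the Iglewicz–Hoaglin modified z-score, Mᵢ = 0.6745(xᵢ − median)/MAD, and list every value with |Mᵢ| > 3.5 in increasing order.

18201

|Mᵢ| > 3.5 ⇔ |xᵢ − 7488.00| > 3.5·1836.00/0.6745 = 9527.06.
So outliers lie outside [-2039.06, 17015.06].
18201: M = 3.94 → outlier.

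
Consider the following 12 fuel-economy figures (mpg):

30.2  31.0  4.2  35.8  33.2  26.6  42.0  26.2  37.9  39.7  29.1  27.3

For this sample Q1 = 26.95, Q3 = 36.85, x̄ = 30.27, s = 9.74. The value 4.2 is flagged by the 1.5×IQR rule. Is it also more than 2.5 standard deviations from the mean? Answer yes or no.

yes

z = (4.2 − 30.27) / 9.74 = -2.68.
|z| = 2.68 > 2.5.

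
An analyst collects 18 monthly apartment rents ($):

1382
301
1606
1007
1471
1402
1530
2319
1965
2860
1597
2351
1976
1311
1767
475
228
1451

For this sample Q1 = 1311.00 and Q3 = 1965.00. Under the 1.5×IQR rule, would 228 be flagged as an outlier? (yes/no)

IQR = Q3 − Q1 = 1965.00 − 1311.00 = 654.00.
Lower fence = Q1 − 1.5·IQR = 1311.00 − 981.00 = 330.00.
Upper fence = Q3 + 1.5·IQR = 1965.00 + 981.00 = 2946.00.
228 lies below the lower fence.

yes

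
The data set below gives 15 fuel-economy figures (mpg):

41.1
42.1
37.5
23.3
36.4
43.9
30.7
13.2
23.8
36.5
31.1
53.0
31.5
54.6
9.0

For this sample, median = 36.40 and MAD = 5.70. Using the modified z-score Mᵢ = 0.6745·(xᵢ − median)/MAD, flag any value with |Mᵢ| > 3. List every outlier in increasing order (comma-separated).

|Mᵢ| > 3 ⇔ |xᵢ − 36.40| > 3·5.70/0.6745 = 25.35.
So outliers lie outside [11.05, 61.75].
9.0: M = -3.24 → outlier.

9.0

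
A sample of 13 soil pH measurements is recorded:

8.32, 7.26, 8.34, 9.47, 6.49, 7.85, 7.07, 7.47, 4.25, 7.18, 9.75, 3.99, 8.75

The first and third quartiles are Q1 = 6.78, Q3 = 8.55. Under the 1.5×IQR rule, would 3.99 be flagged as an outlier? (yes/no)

yes

IQR = Q3 − Q1 = 8.55 − 6.78 = 1.77.
Lower fence = Q1 − 1.5·IQR = 6.78 − 2.655 = 4.125.
Upper fence = Q3 + 1.5·IQR = 8.55 + 2.655 = 11.205.
3.99 lies below the lower fence.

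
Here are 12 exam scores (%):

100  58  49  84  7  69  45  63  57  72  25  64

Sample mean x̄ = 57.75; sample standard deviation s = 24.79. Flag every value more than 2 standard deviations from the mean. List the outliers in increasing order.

7

Cutoffs at x̄ ± 2s: 57.75 ± 2·24.79 = [8.17, 107.33].
7: z = -2.05, |z| > 2 → outlier.
Every other value lies within [8.17, 107.33].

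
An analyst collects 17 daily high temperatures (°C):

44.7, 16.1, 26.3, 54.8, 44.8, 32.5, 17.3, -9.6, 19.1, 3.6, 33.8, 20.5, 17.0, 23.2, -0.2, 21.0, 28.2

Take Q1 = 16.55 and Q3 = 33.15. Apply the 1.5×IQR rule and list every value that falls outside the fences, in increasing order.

IQR = Q3 − Q1 = 33.15 − 16.55 = 16.60.
Lower fence = Q1 − 1.5·IQR = 16.55 − 24.90 = -8.35.
Upper fence = Q3 + 1.5·IQR = 33.15 + 24.90 = 58.05.
-9.6 < -8.35 → outlier.
All remaining values lie within [-8.35, 58.05].

-9.6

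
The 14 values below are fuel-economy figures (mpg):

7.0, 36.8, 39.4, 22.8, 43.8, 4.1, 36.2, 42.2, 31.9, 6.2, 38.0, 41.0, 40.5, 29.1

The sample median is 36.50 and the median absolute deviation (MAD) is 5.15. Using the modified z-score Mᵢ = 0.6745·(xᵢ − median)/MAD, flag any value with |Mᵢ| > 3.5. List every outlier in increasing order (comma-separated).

|Mᵢ| > 3.5 ⇔ |xᵢ − 36.50| > 3.5·5.15/0.6745 = 26.72.
So outliers lie outside [9.78, 63.22].
4.1: M = -4.24 → outlier.
6.2: M = -3.97 → outlier.
7.0: M = -3.86 → outlier.

4.1, 6.2, 7.0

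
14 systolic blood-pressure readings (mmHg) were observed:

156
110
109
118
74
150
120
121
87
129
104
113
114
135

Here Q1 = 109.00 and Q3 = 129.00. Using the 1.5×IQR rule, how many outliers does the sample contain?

IQR = 20.00; fences at 109.00 − 30.00 = 79.00 and 129.00 + 30.00 = 159.00.
Outside the cutoffs: 74.

1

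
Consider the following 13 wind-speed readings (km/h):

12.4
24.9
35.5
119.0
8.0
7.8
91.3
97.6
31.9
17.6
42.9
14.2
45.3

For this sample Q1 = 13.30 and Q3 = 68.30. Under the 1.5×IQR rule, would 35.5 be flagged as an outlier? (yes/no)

no

IQR = Q3 − Q1 = 68.30 − 13.30 = 55.00.
Lower fence = Q1 − 1.5·IQR = 13.30 − 82.50 = -69.20.
Upper fence = Q3 + 1.5·IQR = 68.30 + 82.50 = 150.80.
35.5 lies within [-69.20, 150.80].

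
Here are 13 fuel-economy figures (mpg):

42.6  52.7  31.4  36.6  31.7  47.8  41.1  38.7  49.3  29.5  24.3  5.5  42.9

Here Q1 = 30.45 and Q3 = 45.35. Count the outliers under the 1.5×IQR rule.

IQR = 14.90; fences at 30.45 − 22.35 = 8.10 and 45.35 + 22.35 = 67.70.
Outside the cutoffs: 5.5.

1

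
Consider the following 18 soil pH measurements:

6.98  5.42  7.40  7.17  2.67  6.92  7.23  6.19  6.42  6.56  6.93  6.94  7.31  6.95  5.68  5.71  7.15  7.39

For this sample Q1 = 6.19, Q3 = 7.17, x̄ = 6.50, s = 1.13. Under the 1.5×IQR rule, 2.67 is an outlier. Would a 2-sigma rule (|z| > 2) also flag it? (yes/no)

yes

z = (2.67 − 6.50) / 1.13 = -3.39.
|z| = 3.39 > 2.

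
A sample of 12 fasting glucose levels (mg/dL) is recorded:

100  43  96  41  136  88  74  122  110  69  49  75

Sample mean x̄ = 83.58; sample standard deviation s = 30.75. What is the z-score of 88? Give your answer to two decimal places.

0.14

z = (88 − 83.58) / 30.75 = 0.14.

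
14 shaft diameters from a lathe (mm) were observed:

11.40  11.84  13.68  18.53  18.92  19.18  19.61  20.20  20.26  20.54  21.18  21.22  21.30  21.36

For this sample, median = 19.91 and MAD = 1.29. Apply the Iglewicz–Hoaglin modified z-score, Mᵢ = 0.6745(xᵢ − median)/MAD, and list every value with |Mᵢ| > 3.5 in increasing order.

11.40, 11.84

|Mᵢ| > 3.5 ⇔ |xᵢ − 19.91| > 3.5·1.29/0.6745 = 6.69.
So outliers lie outside [13.22, 26.60].
11.40: M = -4.45 → outlier.
11.84: M = -4.22 → outlier.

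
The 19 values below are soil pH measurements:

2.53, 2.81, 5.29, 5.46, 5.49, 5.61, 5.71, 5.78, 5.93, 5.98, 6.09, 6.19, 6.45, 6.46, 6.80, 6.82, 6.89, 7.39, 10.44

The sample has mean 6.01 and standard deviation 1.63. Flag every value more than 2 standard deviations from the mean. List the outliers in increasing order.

Cutoffs at x̄ ± 2s: 6.01 ± 2·1.63 = [2.75, 9.27].
2.53: z = -2.13, |z| > 2 → outlier.
10.44: z = 2.72, |z| > 2 → outlier.
Every other value lies within [2.75, 9.27].

2.53, 10.44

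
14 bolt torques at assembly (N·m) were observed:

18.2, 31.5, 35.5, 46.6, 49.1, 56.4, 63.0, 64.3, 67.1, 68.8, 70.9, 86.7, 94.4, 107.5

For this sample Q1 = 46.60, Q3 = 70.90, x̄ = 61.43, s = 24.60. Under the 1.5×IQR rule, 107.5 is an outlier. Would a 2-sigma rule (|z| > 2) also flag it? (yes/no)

z = (107.5 − 61.43) / 24.60 = 1.87.
|z| = 1.87 ≤ 2.

no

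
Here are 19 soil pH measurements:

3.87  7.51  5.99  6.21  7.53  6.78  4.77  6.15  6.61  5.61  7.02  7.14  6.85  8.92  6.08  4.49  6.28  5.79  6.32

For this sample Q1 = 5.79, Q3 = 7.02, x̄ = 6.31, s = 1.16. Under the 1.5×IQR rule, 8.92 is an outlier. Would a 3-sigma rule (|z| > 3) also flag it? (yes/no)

z = (8.92 − 6.31) / 1.16 = 2.25.
|z| = 2.25 ≤ 3.

no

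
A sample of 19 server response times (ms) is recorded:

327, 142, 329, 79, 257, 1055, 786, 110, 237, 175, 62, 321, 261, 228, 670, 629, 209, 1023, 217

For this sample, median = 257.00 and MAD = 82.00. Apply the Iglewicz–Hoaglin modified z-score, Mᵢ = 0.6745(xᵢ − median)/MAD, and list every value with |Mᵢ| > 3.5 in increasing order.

786, 1023, 1055

|Mᵢ| > 3.5 ⇔ |xᵢ − 257.00| > 3.5·82.00/0.6745 = 425.50.
So outliers lie outside [-168.50, 682.50].
786: M = 4.35 → outlier.
1023: M = 6.30 → outlier.
1055: M = 6.56 → outlier.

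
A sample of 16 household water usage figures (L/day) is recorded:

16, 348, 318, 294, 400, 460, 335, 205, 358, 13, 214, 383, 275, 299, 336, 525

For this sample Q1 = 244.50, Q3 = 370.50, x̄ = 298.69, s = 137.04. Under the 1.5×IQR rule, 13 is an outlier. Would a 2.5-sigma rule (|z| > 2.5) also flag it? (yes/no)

no

z = (13 − 298.69) / 137.04 = -2.08.
|z| = 2.08 ≤ 2.5.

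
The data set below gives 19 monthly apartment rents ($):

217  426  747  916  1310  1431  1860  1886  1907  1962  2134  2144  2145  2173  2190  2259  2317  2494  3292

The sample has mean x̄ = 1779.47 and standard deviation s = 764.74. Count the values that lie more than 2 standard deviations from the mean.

Cutoffs: x̄ ± 2s = [249.99, 3308.95].
Outside the cutoffs: 217.

1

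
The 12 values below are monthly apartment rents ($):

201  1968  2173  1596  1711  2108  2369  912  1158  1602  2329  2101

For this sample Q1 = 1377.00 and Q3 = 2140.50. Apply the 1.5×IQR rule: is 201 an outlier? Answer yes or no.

IQR = Q3 − Q1 = 2140.50 − 1377.00 = 763.50.
Lower fence = Q1 − 1.5·IQR = 1377.00 − 1145.25 = 231.75.
Upper fence = Q3 + 1.5·IQR = 2140.50 + 1145.25 = 3285.75.
201 lies below the lower fence.

yes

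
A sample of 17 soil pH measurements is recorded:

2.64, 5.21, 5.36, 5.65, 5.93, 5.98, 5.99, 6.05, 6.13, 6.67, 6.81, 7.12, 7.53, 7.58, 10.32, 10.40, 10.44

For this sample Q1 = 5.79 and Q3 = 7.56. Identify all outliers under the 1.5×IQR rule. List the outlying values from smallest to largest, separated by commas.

2.64, 10.32, 10.40, 10.44

IQR = Q3 − Q1 = 7.56 − 5.79 = 1.77.
Lower fence = Q1 − 1.5·IQR = 5.79 − 2.655 = 3.135.
Upper fence = Q3 + 1.5·IQR = 7.56 + 2.655 = 10.215.
2.64 < 3.135 → outlier.
10.32 > 10.215 → outlier.
10.40 > 10.215 → outlier.
10.44 > 10.215 → outlier.
All remaining values lie within [3.135, 10.215].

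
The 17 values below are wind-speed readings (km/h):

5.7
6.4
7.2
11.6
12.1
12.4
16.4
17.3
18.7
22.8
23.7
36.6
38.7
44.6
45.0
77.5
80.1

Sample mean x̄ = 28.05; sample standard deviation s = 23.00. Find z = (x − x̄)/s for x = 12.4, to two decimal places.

z = (12.4 − 28.05) / 23.00 = -0.68.

-0.68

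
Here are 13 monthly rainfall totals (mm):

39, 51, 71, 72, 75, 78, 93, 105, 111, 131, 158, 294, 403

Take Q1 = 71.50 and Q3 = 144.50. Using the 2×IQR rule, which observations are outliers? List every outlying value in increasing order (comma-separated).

IQR = Q3 − Q1 = 144.50 − 71.50 = 73.00.
Lower fence = Q1 − 2·IQR = 71.50 − 146.00 = -74.50.
Upper fence = Q3 + 2·IQR = 144.50 + 146.00 = 290.50.
294 > 290.50 → outlier.
403 > 290.50 → outlier.
All remaining values lie within [-74.50, 290.50].

294, 403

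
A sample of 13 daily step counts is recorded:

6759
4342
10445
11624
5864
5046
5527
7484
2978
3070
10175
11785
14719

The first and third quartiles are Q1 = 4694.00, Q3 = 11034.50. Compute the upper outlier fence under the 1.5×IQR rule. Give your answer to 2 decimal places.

20545.25

IQR = Q3 − Q1 = 11034.50 − 4694.00 = 6340.50.
Lower fence = Q1 − 1.5·IQR = 4694.00 − 9510.75 = -4816.75.
Upper fence = Q3 + 1.5·IQR = 11034.50 + 9510.75 = 20545.25.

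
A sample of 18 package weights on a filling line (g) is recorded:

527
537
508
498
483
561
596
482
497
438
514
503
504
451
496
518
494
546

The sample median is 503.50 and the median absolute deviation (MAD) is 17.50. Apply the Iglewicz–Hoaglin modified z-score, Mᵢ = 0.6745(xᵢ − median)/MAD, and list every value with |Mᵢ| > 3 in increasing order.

|Mᵢ| > 3 ⇔ |xᵢ − 503.50| > 3·17.50/0.6745 = 77.84.
So outliers lie outside [425.66, 581.34].
596: M = 3.57 → outlier.

596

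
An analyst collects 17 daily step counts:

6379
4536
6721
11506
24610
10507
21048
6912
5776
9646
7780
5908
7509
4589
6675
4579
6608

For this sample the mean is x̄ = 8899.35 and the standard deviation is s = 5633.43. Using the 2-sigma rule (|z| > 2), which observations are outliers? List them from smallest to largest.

Cutoffs at x̄ ± 2s: 8899.35 ± 2·5633.43 = [-2367.51, 20166.21].
21048: z = 2.16, |z| > 2 → outlier.
24610: z = 2.79, |z| > 2 → outlier.
Every other value lies within [-2367.51, 20166.21].

21048, 24610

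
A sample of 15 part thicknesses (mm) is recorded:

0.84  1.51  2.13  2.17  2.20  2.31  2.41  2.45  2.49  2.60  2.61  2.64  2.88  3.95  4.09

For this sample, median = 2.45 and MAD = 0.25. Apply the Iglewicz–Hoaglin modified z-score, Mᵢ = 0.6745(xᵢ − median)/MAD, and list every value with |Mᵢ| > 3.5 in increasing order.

0.84, 3.95, 4.09

|Mᵢ| > 3.5 ⇔ |xᵢ − 2.45| > 3.5·0.25/0.6745 = 1.30.
So outliers lie outside [1.15, 3.75].
0.84: M = -4.34 → outlier.
3.95: M = 4.05 → outlier.
4.09: M = 4.42 → outlier.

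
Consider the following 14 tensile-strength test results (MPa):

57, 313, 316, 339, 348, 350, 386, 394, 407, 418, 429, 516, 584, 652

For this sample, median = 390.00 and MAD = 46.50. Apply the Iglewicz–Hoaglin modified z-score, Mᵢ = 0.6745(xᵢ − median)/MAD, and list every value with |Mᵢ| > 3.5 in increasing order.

57, 652

|Mᵢ| > 3.5 ⇔ |xᵢ − 390.00| > 3.5·46.50/0.6745 = 241.29.
So outliers lie outside [148.71, 631.29].
57: M = -4.83 → outlier.
652: M = 3.80 → outlier.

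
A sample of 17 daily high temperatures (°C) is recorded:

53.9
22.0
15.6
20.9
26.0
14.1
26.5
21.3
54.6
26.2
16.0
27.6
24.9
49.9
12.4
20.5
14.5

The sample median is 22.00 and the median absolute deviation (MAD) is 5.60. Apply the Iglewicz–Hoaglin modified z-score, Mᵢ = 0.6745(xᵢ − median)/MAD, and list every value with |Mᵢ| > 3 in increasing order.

49.9, 53.9, 54.6

|Mᵢ| > 3 ⇔ |xᵢ − 22.00| > 3·5.60/0.6745 = 24.91.
So outliers lie outside [-2.91, 46.91].
49.9: M = 3.36 → outlier.
53.9: M = 3.84 → outlier.
54.6: M = 3.93 → outlier.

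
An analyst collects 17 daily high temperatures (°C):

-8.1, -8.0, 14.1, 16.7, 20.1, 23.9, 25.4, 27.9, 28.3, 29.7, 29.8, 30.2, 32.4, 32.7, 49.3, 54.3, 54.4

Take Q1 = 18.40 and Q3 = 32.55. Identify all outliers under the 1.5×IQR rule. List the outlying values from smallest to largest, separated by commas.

-8.1, -8.0, 54.3, 54.4

IQR = Q3 − Q1 = 32.55 − 18.40 = 14.15.
Lower fence = Q1 − 1.5·IQR = 18.40 − 21.225 = -2.825.
Upper fence = Q3 + 1.5·IQR = 32.55 + 21.225 = 53.775.
-8.1 < -2.825 → outlier.
-8.0 < -2.825 → outlier.
54.3 > 53.775 → outlier.
54.4 > 53.775 → outlier.
All remaining values lie within [-2.825, 53.775].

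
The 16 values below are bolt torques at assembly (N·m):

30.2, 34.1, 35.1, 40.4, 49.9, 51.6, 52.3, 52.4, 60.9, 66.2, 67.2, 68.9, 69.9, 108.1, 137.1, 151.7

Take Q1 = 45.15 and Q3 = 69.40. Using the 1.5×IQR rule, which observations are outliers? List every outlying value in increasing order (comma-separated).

108.1, 137.1, 151.7

IQR = Q3 − Q1 = 69.40 − 45.15 = 24.25.
Lower fence = Q1 − 1.5·IQR = 45.15 − 36.375 = 8.775.
Upper fence = Q3 + 1.5·IQR = 69.40 + 36.375 = 105.775.
108.1 > 105.775 → outlier.
137.1 > 105.775 → outlier.
151.7 > 105.775 → outlier.
All remaining values lie within [8.775, 105.775].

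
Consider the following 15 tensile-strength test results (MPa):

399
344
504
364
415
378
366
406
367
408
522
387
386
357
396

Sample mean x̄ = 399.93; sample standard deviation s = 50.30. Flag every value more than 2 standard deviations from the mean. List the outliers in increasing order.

Cutoffs at x̄ ± 2s: 399.93 ± 2·50.30 = [299.33, 500.53].
504: z = 2.07, |z| > 2 → outlier.
522: z = 2.43, |z| > 2 → outlier.
Every other value lies within [299.33, 500.53].

504, 522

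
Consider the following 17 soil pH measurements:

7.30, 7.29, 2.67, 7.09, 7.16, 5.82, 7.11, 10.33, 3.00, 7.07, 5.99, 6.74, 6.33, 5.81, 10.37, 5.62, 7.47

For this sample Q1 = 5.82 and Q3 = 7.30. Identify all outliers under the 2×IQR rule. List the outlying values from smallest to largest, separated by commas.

IQR = Q3 − Q1 = 7.30 − 5.82 = 1.48.
Lower fence = Q1 − 2·IQR = 5.82 − 2.96 = 2.86.
Upper fence = Q3 + 2·IQR = 7.30 + 2.96 = 10.26.
2.67 < 2.86 → outlier.
10.33 > 10.26 → outlier.
10.37 > 10.26 → outlier.
All remaining values lie within [2.86, 10.26].

2.67, 10.33, 10.37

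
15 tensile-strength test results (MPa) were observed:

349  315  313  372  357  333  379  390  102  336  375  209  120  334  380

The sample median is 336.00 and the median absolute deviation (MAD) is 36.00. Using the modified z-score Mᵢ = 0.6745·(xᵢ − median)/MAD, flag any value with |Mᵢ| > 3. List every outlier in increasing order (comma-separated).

|Mᵢ| > 3 ⇔ |xᵢ − 336.00| > 3·36.00/0.6745 = 160.12.
So outliers lie outside [175.88, 496.12].
102: M = -4.38 → outlier.
120: M = -4.05 → outlier.

102, 120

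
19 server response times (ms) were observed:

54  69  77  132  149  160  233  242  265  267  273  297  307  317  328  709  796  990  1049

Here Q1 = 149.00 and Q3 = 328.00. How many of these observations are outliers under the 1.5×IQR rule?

IQR = 179.00; fences at 149.00 − 268.50 = -119.50 and 328.00 + 268.50 = 596.50.
Outside the cutoffs: 709, 796, 990, 1049.

4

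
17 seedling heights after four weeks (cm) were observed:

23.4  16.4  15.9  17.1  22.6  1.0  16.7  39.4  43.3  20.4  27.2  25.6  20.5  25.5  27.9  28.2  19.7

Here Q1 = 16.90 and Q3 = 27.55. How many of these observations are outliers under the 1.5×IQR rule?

IQR = 10.65; fences at 16.90 − 15.975 = 0.925 and 27.55 + 15.975 = 43.525.
Every value lies within the cutoffs.

0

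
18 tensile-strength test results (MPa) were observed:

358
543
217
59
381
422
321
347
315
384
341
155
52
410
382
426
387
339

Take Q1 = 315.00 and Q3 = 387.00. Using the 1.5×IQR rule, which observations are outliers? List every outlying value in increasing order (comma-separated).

52, 59, 155, 543

IQR = Q3 − Q1 = 387.00 − 315.00 = 72.00.
Lower fence = Q1 − 1.5·IQR = 315.00 − 108.00 = 207.00.
Upper fence = Q3 + 1.5·IQR = 387.00 + 108.00 = 495.00.
52 < 207.00 → outlier.
59 < 207.00 → outlier.
155 < 207.00 → outlier.
543 > 495.00 → outlier.
All remaining values lie within [207.00, 495.00].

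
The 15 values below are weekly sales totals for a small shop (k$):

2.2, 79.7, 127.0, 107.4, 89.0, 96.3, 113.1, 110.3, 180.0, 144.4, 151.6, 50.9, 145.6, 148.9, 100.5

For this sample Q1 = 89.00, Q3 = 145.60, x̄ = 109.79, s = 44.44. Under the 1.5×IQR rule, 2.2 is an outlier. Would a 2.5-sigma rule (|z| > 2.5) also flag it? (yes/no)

z = (2.2 − 109.79) / 44.44 = -2.42.
|z| = 2.42 ≤ 2.5.

no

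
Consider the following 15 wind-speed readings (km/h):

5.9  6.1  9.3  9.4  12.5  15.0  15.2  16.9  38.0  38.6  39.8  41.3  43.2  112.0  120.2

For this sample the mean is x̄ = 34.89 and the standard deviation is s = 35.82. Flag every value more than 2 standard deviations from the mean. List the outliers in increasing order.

112.0, 120.2

Cutoffs at x̄ ± 2s: 34.89 ± 2·35.82 = [-36.75, 106.53].
112.0: z = 2.15, |z| > 2 → outlier.
120.2: z = 2.38, |z| > 2 → outlier.
Every other value lies within [-36.75, 106.53].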